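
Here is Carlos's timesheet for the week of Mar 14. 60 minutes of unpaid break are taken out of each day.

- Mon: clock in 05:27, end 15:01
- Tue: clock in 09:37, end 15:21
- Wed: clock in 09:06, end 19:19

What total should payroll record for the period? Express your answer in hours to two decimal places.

22.52 hours

Mon: 05:27–15:01 = 9 h 34 min; less 60 min break → 8 h 34 min
Tue: 09:37–15:21 = 5 h 44 min; less 60 min break → 4 h 44 min
Wed: 09:06–19:19 = 10 h 13 min; less 60 min break → 9 h 13 min
Total: 8 h 34 min + 4 h 44 min + 9 h 13 min = 22 h 31 min.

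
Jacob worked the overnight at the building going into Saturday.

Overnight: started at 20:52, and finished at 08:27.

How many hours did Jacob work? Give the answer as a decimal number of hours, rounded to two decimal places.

Overnight: 20:52 → midnight = 3 h 8 min; midnight → 08:27 = 8 h 27 min; span 11 h 35 min

11.58 hours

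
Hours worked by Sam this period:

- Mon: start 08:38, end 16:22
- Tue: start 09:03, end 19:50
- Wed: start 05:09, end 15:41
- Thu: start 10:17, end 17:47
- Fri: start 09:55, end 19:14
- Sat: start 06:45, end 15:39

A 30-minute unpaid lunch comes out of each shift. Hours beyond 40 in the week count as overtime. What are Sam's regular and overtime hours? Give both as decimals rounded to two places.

Regular 40.00 hours, overtime 11.77 hours

Mon: 08:38–16:22 = 7 h 44 min; less 30 min break → 7 h 14 min
Tue: 09:03–19:50 = 10 h 47 min; less 30 min break → 10 h 17 min
Wed: 05:09–15:41 = 10 h 32 min; less 30 min break → 10 h 2 min
Thu: 10:17–17:47 = 7 h 30 min; less 30 min break → 7 h 0 min
Fri: 09:55–19:14 = 9 h 19 min; less 30 min break → 8 h 49 min
Sat: 06:45–15:39 = 8 h 54 min; less 30 min break → 8 h 24 min
Total worked: 51 h 46 min = 51.77 h.
Threshold 40 h → overtime 11 h 46 min, regular 40 h 0 min.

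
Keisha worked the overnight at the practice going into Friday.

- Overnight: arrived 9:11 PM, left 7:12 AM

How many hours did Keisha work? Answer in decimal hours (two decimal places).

10.02 hours

Overnight: 9:11 PM → midnight = 2 h 49 min; midnight → 7:12 AM = 7 h 12 min; span 10 h 1 min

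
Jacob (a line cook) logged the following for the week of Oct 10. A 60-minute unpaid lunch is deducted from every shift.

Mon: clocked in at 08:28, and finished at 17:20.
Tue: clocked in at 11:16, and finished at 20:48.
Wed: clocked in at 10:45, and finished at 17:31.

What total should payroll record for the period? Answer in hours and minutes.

Mon: 08:28–17:20 = 8 h 52 min; less 60 min break → 7 h 52 min
Tue: 11:16–20:48 = 9 h 32 min; less 60 min break → 8 h 32 min
Wed: 10:45–17:31 = 6 h 46 min; less 60 min break → 5 h 46 min
Total: 7 h 52 min + 8 h 32 min + 5 h 46 min = 22 h 10 min.

22 h 10 min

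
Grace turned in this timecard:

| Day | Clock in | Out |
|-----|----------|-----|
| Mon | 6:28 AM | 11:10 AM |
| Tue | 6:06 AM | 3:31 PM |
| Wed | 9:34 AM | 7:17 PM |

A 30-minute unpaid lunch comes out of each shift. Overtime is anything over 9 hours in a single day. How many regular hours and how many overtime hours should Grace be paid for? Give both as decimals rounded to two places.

Regular 22.12 hours, overtime 0.22 hours

Mon: 6:28 AM–11:10 AM = 4 h 42 min; less 30 min break → 4 h 12 min
Tue: 6:06 AM–3:31 PM = 9 h 25 min; less 30 min break → 8 h 55 min
Wed: 9:34 AM–7:17 PM = 9 h 43 min; less 30 min break → 9 h 13 min
Mon reg 4 h 12 min / OT 0 h 0 min; Tue reg 8 h 55 min / OT 0 h 0 min; Wed reg 9 h 0 min / OT 0 h 13 min.
Totals: regular 22 h 7 min, overtime 0 h 13 min.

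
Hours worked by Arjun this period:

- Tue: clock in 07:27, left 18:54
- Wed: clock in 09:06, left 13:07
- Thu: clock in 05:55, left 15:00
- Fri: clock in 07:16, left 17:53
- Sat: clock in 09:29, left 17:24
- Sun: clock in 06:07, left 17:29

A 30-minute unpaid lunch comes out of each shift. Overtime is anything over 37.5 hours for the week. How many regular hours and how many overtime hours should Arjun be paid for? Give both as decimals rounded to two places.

Regular 37.50 hours, overtime 13.95 hours

Tue: 07:27–18:54 = 11 h 27 min; less 30 min break → 10 h 57 min
Wed: 09:06–13:07 = 4 h 1 min; less 30 min break → 3 h 31 min
Thu: 05:55–15:00 = 9 h 5 min; less 30 min break → 8 h 35 min
Fri: 07:16–17:53 = 10 h 37 min; less 30 min break → 10 h 7 min
Sat: 09:29–17:24 = 7 h 55 min; less 30 min break → 7 h 25 min
Sun: 06:07–17:29 = 11 h 22 min; less 30 min break → 10 h 52 min
Total worked: 51 h 27 min = 51.45 h.
Threshold 37.5 h → overtime 13 h 57 min, regular 37 h 30 min.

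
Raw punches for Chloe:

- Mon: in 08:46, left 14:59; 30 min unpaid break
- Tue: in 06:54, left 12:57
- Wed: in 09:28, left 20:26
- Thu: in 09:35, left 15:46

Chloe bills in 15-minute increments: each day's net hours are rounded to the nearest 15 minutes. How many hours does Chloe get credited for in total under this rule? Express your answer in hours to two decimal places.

29.00 hours

Mon: 08:46–14:59 = 6 h 13 min − 30 min = 5 h 43 min → rounds to 5 h 45 min
Tue: 06:54–12:57 = 6 h 3 min → rounds to 6 h 0 min
Wed: 09:28–20:26 = 10 h 58 min → rounds to 11 h 0 min
Thu: 09:35–15:46 = 6 h 11 min → rounds to 6 h 15 min
Total credited: 29 h 0 min.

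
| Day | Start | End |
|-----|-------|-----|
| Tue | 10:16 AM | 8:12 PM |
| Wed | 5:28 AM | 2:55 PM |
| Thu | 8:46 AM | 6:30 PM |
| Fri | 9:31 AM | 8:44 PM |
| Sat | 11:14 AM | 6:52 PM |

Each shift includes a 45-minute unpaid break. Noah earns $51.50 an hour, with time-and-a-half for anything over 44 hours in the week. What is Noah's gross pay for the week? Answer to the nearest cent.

Tue: 10:16 AM–8:12 PM = 9 h 56 min; less 45 min break → 9 h 11 min
Wed: 5:28 AM–2:55 PM = 9 h 27 min; less 45 min break → 8 h 42 min
Thu: 8:46 AM–6:30 PM = 9 h 44 min; less 45 min break → 8 h 59 min
Fri: 9:31 AM–8:44 PM = 11 h 13 min; less 45 min break → 10 h 28 min
Sat: 11:14 AM–6:52 PM = 7 h 38 min; less 45 min break → 6 h 53 min
Total worked: 44 h 13 min = 2653 min.
Regular 44 h 0 min = 2640 min at $51.50/h; overtime 0 h 13 min = 13 min at $77.25/h.
Pay = (2640 × $51.50 + 13 × $77.25) ÷ 60 = $2282.74.

$2282.74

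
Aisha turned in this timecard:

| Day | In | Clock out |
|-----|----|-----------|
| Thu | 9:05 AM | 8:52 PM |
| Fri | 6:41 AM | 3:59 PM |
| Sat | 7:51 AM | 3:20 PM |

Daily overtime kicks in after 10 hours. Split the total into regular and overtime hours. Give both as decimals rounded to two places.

Regular 26.78 hours, overtime 1.78 hours

Thu: 9:05 AM–8:52 PM = 11 h 47 min
Fri: 6:41 AM–3:59 PM = 9 h 18 min
Sat: 7:51 AM–3:20 PM = 7 h 29 min
Thu reg 10 h 0 min / OT 1 h 47 min; Fri reg 9 h 18 min / OT 0 h 0 min; Sat reg 7 h 29 min / OT 0 h 0 min.
Totals: regular 26 h 47 min, overtime 1 h 47 min.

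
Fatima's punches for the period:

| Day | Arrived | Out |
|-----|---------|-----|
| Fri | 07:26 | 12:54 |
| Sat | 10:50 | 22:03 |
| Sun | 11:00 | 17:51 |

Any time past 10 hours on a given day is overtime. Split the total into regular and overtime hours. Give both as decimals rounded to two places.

Fri: 07:26–12:54 = 5 h 28 min
Sat: 10:50–22:03 = 11 h 13 min
Sun: 11:00–17:51 = 6 h 51 min
Fri reg 5 h 28 min / OT 0 h 0 min; Sat reg 10 h 0 min / OT 1 h 13 min; Sun reg 6 h 51 min / OT 0 h 0 min.
Totals: regular 22 h 19 min, overtime 1 h 13 min.

Regular 22.32 hours, overtime 1.22 hours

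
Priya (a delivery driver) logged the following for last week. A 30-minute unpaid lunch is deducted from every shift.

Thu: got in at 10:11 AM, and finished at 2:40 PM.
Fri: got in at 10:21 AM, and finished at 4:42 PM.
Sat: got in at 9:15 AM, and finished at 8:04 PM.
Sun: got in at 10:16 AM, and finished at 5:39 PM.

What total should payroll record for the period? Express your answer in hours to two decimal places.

Thu: 10:11 AM–2:40 PM = 4 h 29 min; less 30 min break → 3 h 59 min
Fri: 10:21 AM–4:42 PM = 6 h 21 min; less 30 min break → 5 h 51 min
Sat: 9:15 AM–8:04 PM = 10 h 49 min; less 30 min break → 10 h 19 min
Sun: 10:16 AM–5:39 PM = 7 h 23 min; less 30 min break → 6 h 53 min
Total: 3 h 59 min + 5 h 51 min + 10 h 19 min + 6 h 53 min = 27 h 2 min.

27.03 hours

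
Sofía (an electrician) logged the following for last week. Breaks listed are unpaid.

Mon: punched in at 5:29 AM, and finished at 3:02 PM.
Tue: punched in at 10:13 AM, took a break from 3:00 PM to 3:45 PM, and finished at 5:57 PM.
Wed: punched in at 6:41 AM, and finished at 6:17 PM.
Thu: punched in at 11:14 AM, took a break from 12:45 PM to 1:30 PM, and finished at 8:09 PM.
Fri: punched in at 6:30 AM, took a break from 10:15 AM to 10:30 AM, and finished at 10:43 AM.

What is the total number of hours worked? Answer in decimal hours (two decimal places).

Mon: 5:29 AM–3:02 PM = 9 h 33 min
Tue: 10:13 AM–5:57 PM = 7 h 44 min; less 45 min break → 6 h 59 min
Wed: 6:41 AM–6:17 PM = 11 h 36 min
Thu: 11:14 AM–8:09 PM = 8 h 55 min; less 45 min break → 8 h 10 min
Fri: 6:30 AM–10:43 AM = 4 h 13 min; less 15 min break → 3 h 58 min
Total: 9 h 33 min + 6 h 59 min + 11 h 36 min + 8 h 10 min + 3 h 58 min = 40 h 16 min.

40.27 hours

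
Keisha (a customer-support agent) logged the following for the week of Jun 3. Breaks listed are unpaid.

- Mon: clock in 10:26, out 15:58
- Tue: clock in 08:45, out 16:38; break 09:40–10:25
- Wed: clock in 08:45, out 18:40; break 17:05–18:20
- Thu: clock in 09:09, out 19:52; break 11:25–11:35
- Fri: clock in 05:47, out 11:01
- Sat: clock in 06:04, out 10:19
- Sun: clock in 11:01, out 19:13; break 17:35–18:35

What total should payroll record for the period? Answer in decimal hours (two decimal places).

48.57 hours

Mon: 10:26–15:58 = 5 h 32 min
Tue: 08:45–16:38 = 7 h 53 min; less 45 min break → 7 h 8 min
Wed: 08:45–18:40 = 9 h 55 min; less 75 min break → 8 h 40 min
Thu: 09:09–19:52 = 10 h 43 min; less 10 min break → 10 h 33 min
Fri: 05:47–11:01 = 5 h 14 min
Sat: 06:04–10:19 = 4 h 15 min
Sun: 11:01–19:13 = 8 h 12 min; less 60 min break → 7 h 12 min
Total: 5 h 32 min + 7 h 8 min + 8 h 40 min + 10 h 33 min + 5 h 14 min + 4 h 15 min + 7 h 12 min = 48 h 34 min.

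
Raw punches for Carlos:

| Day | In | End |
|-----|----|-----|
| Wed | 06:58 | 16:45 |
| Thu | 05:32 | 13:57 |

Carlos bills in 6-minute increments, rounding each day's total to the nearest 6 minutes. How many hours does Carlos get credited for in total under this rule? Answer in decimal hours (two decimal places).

18.20 hours

Wed: 06:58–16:45 = 9 h 47 min → rounds to 9 h 48 min
Thu: 05:32–13:57 = 8 h 25 min → rounds to 8 h 24 min
Total credited: 18 h 12 min.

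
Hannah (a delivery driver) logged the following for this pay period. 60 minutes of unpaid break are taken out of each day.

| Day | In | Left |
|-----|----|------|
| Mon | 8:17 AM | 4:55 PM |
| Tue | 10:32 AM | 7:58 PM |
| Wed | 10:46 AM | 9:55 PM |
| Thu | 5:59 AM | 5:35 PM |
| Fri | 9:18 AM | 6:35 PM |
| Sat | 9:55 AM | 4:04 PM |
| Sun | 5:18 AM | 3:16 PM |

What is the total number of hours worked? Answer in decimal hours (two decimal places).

Mon: 8:17 AM–4:55 PM = 8 h 38 min; less 60 min break → 7 h 38 min
Tue: 10:32 AM–7:58 PM = 9 h 26 min; less 60 min break → 8 h 26 min
Wed: 10:46 AM–9:55 PM = 11 h 9 min; less 60 min break → 10 h 9 min
Thu: 5:59 AM–5:35 PM = 11 h 36 min; less 60 min break → 10 h 36 min
Fri: 9:18 AM–6:35 PM = 9 h 17 min; less 60 min break → 8 h 17 min
Sat: 9:55 AM–4:04 PM = 6 h 9 min; less 60 min break → 5 h 9 min
Sun: 5:18 AM–3:16 PM = 9 h 58 min; less 60 min break → 8 h 58 min
Total: 7 h 38 min + 8 h 26 min + 10 h 9 min + 10 h 36 min + 8 h 17 min + 5 h 9 min + 8 h 58 min = 59 h 13 min.

59.22 hours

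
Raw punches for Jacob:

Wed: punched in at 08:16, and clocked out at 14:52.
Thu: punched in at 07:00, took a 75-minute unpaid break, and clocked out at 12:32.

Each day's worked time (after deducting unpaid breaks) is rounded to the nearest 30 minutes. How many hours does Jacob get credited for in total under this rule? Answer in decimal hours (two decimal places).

11.00 hours

Wed: 08:16–14:52 = 6 h 36 min → rounds to 6 h 30 min
Thu: 07:00–12:32 = 5 h 32 min − 75 min = 4 h 17 min → rounds to 4 h 30 min
Total credited: 11 h 0 min.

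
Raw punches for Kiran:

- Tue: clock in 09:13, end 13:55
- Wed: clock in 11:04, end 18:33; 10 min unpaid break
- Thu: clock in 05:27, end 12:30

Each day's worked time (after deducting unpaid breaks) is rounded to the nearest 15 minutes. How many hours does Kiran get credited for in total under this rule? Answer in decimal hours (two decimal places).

Tue: 09:13–13:55 = 4 h 42 min → rounds to 4 h 45 min
Wed: 11:04–18:33 = 7 h 29 min − 10 min = 7 h 19 min → rounds to 7 h 15 min
Thu: 05:27–12:30 = 7 h 3 min → rounds to 7 h 0 min
Total credited: 19 h 0 min.

19.00 hours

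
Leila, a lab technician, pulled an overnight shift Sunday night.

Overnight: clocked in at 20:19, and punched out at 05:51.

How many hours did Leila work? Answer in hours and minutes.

Overnight: 20:19 → midnight = 3 h 41 min; midnight → 05:51 = 5 h 51 min; span 9 h 32 min

9 h 32 min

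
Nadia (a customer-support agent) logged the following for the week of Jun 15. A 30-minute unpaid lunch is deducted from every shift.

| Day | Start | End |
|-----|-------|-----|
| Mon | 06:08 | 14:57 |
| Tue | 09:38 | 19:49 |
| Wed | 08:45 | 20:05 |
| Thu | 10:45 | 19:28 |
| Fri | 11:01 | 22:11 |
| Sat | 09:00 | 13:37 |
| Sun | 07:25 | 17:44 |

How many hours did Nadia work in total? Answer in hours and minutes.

Mon: 06:08–14:57 = 8 h 49 min; less 30 min break → 8 h 19 min
Tue: 09:38–19:49 = 10 h 11 min; less 30 min break → 9 h 41 min
Wed: 08:45–20:05 = 11 h 20 min; less 30 min break → 10 h 50 min
Thu: 10:45–19:28 = 8 h 43 min; less 30 min break → 8 h 13 min
Fri: 11:01–22:11 = 11 h 10 min; less 30 min break → 10 h 40 min
Sat: 09:00–13:37 = 4 h 37 min; less 30 min break → 4 h 7 min
Sun: 07:25–17:44 = 10 h 19 min; less 30 min break → 9 h 49 min
Total: 8 h 19 min + 9 h 41 min + 10 h 50 min + 8 h 13 min + 10 h 40 min + 4 h 7 min + 9 h 49 min = 61 h 39 min.

61 h 39 min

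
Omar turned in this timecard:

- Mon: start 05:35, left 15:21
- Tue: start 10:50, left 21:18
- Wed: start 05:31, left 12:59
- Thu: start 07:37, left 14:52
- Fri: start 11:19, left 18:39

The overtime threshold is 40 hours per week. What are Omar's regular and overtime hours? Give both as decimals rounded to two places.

Mon: 05:35–15:21 = 9 h 46 min
Tue: 10:50–21:18 = 10 h 28 min
Wed: 05:31–12:59 = 7 h 28 min
Thu: 07:37–14:52 = 7 h 15 min
Fri: 11:19–18:39 = 7 h 20 min
Total worked: 42 h 17 min = 42.28 h.
Threshold 40 h → overtime 2 h 17 min, regular 40 h 0 min.

Regular 40.00 hours, overtime 2.28 hours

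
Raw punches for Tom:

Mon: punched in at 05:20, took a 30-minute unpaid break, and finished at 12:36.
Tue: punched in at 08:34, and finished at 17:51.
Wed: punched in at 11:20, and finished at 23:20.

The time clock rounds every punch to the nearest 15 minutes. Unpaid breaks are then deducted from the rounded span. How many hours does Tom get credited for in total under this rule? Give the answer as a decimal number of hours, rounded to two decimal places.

28.00 hours

Mon: in 05:20→05:15, out 12:36→12:30; 7 h 15 min − 30 min = 6 h 45 min
Tue: in 08:34→08:30, out 17:51→17:45; 9 h 15 min
Wed: in 11:20→11:15, out 23:20→23:15; 12 h 0 min
Total credited: 28 h 0 min.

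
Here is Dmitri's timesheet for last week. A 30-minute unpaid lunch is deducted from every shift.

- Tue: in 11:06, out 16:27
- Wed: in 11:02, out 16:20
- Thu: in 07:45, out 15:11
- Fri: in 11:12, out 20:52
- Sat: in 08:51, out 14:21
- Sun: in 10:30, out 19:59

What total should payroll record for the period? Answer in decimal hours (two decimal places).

39.73 hours

Tue: 11:06–16:27 = 5 h 21 min; less 30 min break → 4 h 51 min
Wed: 11:02–16:20 = 5 h 18 min; less 30 min break → 4 h 48 min
Thu: 07:45–15:11 = 7 h 26 min; less 30 min break → 6 h 56 min
Fri: 11:12–20:52 = 9 h 40 min; less 30 min break → 9 h 10 min
Sat: 08:51–14:21 = 5 h 30 min; less 30 min break → 5 h 0 min
Sun: 10:30–19:59 = 9 h 29 min; less 30 min break → 8 h 59 min
Total: 4 h 51 min + 4 h 48 min + 6 h 56 min + 9 h 10 min + 5 h 0 min + 8 h 59 min = 39 h 44 min.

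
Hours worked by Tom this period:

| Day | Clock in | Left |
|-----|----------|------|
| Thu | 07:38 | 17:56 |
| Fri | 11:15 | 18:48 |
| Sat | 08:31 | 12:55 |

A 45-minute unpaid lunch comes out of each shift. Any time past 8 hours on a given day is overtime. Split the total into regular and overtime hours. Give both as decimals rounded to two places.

Regular 18.45 hours, overtime 1.55 hours

Thu: 07:38–17:56 = 10 h 18 min; less 45 min break → 9 h 33 min
Fri: 11:15–18:48 = 7 h 33 min; less 45 min break → 6 h 48 min
Sat: 08:31–12:55 = 4 h 24 min; less 45 min break → 3 h 39 min
Thu reg 8 h 0 min / OT 1 h 33 min; Fri reg 6 h 48 min / OT 0 h 0 min; Sat reg 3 h 39 min / OT 0 h 0 min.
Totals: regular 18 h 27 min, overtime 1 h 33 min.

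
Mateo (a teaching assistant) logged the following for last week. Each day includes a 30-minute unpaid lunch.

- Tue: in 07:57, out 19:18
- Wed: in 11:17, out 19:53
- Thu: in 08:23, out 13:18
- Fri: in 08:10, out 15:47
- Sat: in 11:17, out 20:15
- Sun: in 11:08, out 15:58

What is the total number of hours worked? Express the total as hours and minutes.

43 h 17 min

Tue: 07:57–19:18 = 11 h 21 min; less 30 min break → 10 h 51 min
Wed: 11:17–19:53 = 8 h 36 min; less 30 min break → 8 h 6 min
Thu: 08:23–13:18 = 4 h 55 min; less 30 min break → 4 h 25 min
Fri: 08:10–15:47 = 7 h 37 min; less 30 min break → 7 h 7 min
Sat: 11:17–20:15 = 8 h 58 min; less 30 min break → 8 h 28 min
Sun: 11:08–15:58 = 4 h 50 min; less 30 min break → 4 h 20 min
Total: 10 h 51 min + 8 h 6 min + 4 h 25 min + 7 h 7 min + 8 h 28 min + 4 h 20 min = 43 h 17 min.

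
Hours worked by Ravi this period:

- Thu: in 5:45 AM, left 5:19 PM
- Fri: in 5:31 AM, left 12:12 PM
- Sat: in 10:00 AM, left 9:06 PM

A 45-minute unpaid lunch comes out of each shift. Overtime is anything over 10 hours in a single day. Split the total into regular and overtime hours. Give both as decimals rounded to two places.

Thu: 5:45 AM–5:19 PM = 11 h 34 min; less 45 min break → 10 h 49 min
Fri: 5:31 AM–12:12 PM = 6 h 41 min; less 45 min break → 5 h 56 min
Sat: 10:00 AM–9:06 PM = 11 h 6 min; less 45 min break → 10 h 21 min
Thu reg 10 h 0 min / OT 0 h 49 min; Fri reg 5 h 56 min / OT 0 h 0 min; Sat reg 10 h 0 min / OT 0 h 21 min.
Totals: regular 25 h 56 min, overtime 1 h 10 min.

Regular 25.93 hours, overtime 1.17 hours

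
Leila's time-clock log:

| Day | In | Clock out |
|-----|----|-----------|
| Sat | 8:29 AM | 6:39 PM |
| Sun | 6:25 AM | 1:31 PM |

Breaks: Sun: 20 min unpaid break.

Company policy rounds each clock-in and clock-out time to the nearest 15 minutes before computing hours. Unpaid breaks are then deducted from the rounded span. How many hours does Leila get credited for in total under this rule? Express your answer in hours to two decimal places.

Sat: in 8:29 AM→8:30 AM, out 6:39 PM→6:45 PM; 10 h 15 min
Sun: in 6:25 AM→6:30 AM, out 1:31 PM→1:30 PM; 7 h 0 min − 20 min = 6 h 40 min
Total credited: 16 h 55 min.

16.92 hours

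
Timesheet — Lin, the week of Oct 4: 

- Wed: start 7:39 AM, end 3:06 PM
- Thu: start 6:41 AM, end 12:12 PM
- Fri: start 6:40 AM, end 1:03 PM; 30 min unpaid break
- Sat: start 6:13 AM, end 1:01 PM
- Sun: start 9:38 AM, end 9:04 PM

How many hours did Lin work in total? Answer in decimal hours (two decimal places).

37.08 hours

Wed: 7:39 AM–3:06 PM = 7 h 27 min
Thu: 6:41 AM–12:12 PM = 5 h 31 min
Fri: 6:40 AM–1:03 PM = 6 h 23 min; less 30 min break → 5 h 53 min
Sat: 6:13 AM–1:01 PM = 6 h 48 min
Sun: 9:38 AM–9:04 PM = 11 h 26 min
Total: 7 h 27 min + 5 h 31 min + 5 h 53 min + 6 h 48 min + 11 h 26 min = 37 h 5 min.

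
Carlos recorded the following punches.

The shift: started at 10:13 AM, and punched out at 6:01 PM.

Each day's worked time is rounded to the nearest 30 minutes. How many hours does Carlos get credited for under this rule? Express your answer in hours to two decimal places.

The shift: 10:13 AM–6:01 PM = 7 h 48 min → rounds to 8 h 0 min

8.00 hours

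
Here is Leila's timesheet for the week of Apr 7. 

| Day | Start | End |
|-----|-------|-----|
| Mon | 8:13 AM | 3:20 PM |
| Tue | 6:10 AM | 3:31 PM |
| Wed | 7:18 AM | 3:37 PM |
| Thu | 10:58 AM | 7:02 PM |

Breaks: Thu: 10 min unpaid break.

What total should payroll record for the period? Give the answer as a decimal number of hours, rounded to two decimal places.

Mon: 8:13 AM–3:20 PM = 7 h 7 min
Tue: 6:10 AM–3:31 PM = 9 h 21 min
Wed: 7:18 AM–3:37 PM = 8 h 19 min
Thu: 10:58 AM–7:02 PM = 8 h 4 min; less 10 min break → 7 h 54 min
Total: 7 h 7 min + 9 h 21 min + 8 h 19 min + 7 h 54 min = 32 h 41 min.

32.68 hours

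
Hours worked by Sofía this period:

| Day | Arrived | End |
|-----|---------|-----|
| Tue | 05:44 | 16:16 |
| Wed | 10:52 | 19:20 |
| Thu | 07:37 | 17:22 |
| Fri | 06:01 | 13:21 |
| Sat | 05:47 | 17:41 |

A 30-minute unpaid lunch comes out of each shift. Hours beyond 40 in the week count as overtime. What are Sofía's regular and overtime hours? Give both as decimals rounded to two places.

Tue: 05:44–16:16 = 10 h 32 min; less 30 min break → 10 h 2 min
Wed: 10:52–19:20 = 8 h 28 min; less 30 min break → 7 h 58 min
Thu: 07:37–17:22 = 9 h 45 min; less 30 min break → 9 h 15 min
Fri: 06:01–13:21 = 7 h 20 min; less 30 min break → 6 h 50 min
Sat: 05:47–17:41 = 11 h 54 min; less 30 min break → 11 h 24 min
Total worked: 45 h 29 min = 45.48 h.
Threshold 40 h → overtime 5 h 29 min, regular 40 h 0 min.

Regular 40.00 hours, overtime 5.48 hours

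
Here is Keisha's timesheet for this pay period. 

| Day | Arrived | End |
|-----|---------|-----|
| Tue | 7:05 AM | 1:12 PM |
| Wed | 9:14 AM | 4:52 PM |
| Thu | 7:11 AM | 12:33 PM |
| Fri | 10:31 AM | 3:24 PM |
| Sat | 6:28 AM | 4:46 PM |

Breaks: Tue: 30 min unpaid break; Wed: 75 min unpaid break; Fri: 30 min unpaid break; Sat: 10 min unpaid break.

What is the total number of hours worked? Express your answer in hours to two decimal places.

Tue: 7:05 AM–1:12 PM = 6 h 7 min; less 30 min break → 5 h 37 min
Wed: 9:14 AM–4:52 PM = 7 h 38 min; less 75 min break → 6 h 23 min
Thu: 7:11 AM–12:33 PM = 5 h 22 min
Fri: 10:31 AM–3:24 PM = 4 h 53 min; less 30 min break → 4 h 23 min
Sat: 6:28 AM–4:46 PM = 10 h 18 min; less 10 min break → 10 h 8 min
Total: 5 h 37 min + 6 h 23 min + 5 h 22 min + 4 h 23 min + 10 h 8 min = 31 h 53 min.

31.88 hours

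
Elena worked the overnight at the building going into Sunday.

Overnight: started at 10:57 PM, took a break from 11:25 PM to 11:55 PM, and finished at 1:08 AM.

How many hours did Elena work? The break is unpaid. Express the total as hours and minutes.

Overnight: 10:57 PM → midnight = 1 h 3 min; midnight → 1:08 AM = 1 h 8 min; span 2 h 11 min; less 30 min break → 1 h 41 min

1 h 41 min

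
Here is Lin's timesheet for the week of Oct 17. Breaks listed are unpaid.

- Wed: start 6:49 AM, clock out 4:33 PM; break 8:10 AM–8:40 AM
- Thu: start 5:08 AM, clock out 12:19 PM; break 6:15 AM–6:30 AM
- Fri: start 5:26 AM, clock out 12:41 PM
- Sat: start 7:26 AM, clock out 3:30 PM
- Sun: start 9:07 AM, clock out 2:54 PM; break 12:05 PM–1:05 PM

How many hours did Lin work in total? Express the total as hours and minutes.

36 h 16 min

Wed: 6:49 AM–4:33 PM = 9 h 44 min; less 30 min break → 9 h 14 min
Thu: 5:08 AM–12:19 PM = 7 h 11 min; less 15 min break → 6 h 56 min
Fri: 5:26 AM–12:41 PM = 7 h 15 min
Sat: 7:26 AM–3:30 PM = 8 h 4 min
Sun: 9:07 AM–2:54 PM = 5 h 47 min; less 60 min break → 4 h 47 min
Total: 9 h 14 min + 6 h 56 min + 7 h 15 min + 8 h 4 min + 4 h 47 min = 36 h 16 min.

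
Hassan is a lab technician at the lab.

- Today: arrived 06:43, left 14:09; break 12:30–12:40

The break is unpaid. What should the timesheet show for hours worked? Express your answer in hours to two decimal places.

7.27 hours

Today: 06:43–14:09 = 7 h 26 min; less 10 min break → 7 h 16 min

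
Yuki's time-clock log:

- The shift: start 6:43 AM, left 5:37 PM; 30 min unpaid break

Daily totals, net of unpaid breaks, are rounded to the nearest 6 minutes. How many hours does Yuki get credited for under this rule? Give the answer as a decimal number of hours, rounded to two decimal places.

The shift: 6:43 AM–5:37 PM = 10 h 54 min − 30 min = 10 h 24 min → rounds to 10 h 24 min

10.40 hours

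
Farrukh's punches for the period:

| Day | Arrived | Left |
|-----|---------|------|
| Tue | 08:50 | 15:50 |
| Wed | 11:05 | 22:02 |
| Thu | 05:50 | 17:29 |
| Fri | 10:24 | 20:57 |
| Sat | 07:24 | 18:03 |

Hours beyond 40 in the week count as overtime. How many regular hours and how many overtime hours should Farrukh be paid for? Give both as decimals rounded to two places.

Tue: 08:50–15:50 = 7 h 0 min
Wed: 11:05–22:02 = 10 h 57 min
Thu: 05:50–17:29 = 11 h 39 min
Fri: 10:24–20:57 = 10 h 33 min
Sat: 07:24–18:03 = 10 h 39 min
Total worked: 50 h 48 min = 50.80 h.
Threshold 40 h → overtime 10 h 48 min, regular 40 h 0 min.

Regular 40.00 hours, overtime 10.80 hours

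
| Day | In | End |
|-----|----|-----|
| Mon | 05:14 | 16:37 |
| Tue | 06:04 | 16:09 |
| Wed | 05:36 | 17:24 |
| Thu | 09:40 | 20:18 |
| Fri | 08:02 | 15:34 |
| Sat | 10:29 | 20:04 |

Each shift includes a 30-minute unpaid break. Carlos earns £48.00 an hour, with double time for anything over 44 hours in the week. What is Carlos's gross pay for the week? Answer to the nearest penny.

£3457.60

Mon: 05:14–16:37 = 11 h 23 min; less 30 min break → 10 h 53 min
Tue: 06:04–16:09 = 10 h 5 min; less 30 min break → 9 h 35 min
Wed: 05:36–17:24 = 11 h 48 min; less 30 min break → 11 h 18 min
Thu: 09:40–20:18 = 10 h 38 min; less 30 min break → 10 h 8 min
Fri: 08:02–15:34 = 7 h 32 min; less 30 min break → 7 h 2 min
Sat: 10:29–20:04 = 9 h 35 min; less 30 min break → 9 h 5 min
Total worked: 58 h 1 min = 3481 min.
Regular 44 h 0 min = 2640 min at £48.00/h; overtime 14 h 1 min = 841 min at £96.00/h.
Pay = (2640 × £48.00 + 841 × £96.00) ÷ 60 = £3457.60.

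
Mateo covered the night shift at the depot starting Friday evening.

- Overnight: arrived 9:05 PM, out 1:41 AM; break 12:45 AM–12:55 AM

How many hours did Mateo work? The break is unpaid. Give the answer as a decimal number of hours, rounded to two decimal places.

4.43 hours

Overnight: 9:05 PM → midnight = 2 h 55 min; midnight → 1:41 AM = 1 h 41 min; span 4 h 36 min; less 10 min break → 4 h 26 min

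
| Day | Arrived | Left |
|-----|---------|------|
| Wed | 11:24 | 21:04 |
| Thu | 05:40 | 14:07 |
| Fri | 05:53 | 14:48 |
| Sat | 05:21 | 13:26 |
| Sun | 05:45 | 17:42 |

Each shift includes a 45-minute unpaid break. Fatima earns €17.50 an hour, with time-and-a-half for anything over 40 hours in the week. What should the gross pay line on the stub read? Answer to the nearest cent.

Wed: 11:24–21:04 = 9 h 40 min; less 45 min break → 8 h 55 min
Thu: 05:40–14:07 = 8 h 27 min; less 45 min break → 7 h 42 min
Fri: 05:53–14:48 = 8 h 55 min; less 45 min break → 8 h 10 min
Sat: 05:21–13:26 = 8 h 5 min; less 45 min break → 7 h 20 min
Sun: 05:45–17:42 = 11 h 57 min; less 45 min break → 11 h 12 min
Total worked: 43 h 19 min = 2599 min.
Regular 40 h 0 min = 2400 min at €17.50/h; overtime 3 h 19 min = 199 min at €26.25/h.
Pay = (2400 × €17.50 + 199 × €26.25) ÷ 60 = €787.06.

€787.06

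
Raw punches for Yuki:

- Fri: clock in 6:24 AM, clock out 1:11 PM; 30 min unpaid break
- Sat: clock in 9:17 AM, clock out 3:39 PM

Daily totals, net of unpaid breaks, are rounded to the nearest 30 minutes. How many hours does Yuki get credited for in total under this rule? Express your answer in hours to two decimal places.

13.00 hours

Fri: 6:24 AM–1:11 PM = 6 h 47 min − 30 min = 6 h 17 min → rounds to 6 h 30 min
Sat: 9:17 AM–3:39 PM = 6 h 22 min → rounds to 6 h 30 min
Total credited: 13 h 0 min.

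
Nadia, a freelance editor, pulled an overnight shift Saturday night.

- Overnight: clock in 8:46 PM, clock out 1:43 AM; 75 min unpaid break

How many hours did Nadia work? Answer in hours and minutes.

3 h 42 min

Overnight: 8:46 PM → midnight = 3 h 14 min; midnight → 1:43 AM = 1 h 43 min; span 4 h 57 min; less 75 min break → 3 h 42 min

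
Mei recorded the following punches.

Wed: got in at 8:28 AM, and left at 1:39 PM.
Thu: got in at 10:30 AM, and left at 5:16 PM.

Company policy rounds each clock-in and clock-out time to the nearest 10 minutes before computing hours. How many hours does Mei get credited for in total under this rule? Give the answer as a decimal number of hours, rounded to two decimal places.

12.00 hours

Wed: in 8:28 AM→8:30 AM, out 1:39 PM→1:40 PM; 5 h 10 min
Thu: in 10:30 AM→10:30 AM, out 5:16 PM→5:20 PM; 6 h 50 min
Total credited: 12 h 0 min.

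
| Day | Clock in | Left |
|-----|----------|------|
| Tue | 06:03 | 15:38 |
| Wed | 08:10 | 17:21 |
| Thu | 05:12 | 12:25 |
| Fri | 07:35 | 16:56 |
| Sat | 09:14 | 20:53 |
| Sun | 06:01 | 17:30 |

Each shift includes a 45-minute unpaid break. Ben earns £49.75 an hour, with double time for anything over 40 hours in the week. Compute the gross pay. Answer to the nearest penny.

£3379.68

Tue: 06:03–15:38 = 9 h 35 min; less 45 min break → 8 h 50 min
Wed: 08:10–17:21 = 9 h 11 min; less 45 min break → 8 h 26 min
Thu: 05:12–12:25 = 7 h 13 min; less 45 min break → 6 h 28 min
Fri: 07:35–16:56 = 9 h 21 min; less 45 min break → 8 h 36 min
Sat: 09:14–20:53 = 11 h 39 min; less 45 min break → 10 h 54 min
Sun: 06:01–17:30 = 11 h 29 min; less 45 min break → 10 h 44 min
Total worked: 53 h 58 min = 3238 min.
Regular 40 h 0 min = 2400 min at £49.75/h; overtime 13 h 58 min = 838 min at £99.50/h.
Pay = (2400 × £49.75 + 838 × £99.50) ÷ 60 = £3379.68.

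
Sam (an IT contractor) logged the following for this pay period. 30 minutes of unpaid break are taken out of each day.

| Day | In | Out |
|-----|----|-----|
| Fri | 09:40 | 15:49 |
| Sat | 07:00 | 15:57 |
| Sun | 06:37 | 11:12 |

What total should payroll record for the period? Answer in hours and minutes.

Fri: 09:40–15:49 = 6 h 9 min; less 30 min break → 5 h 39 min
Sat: 07:00–15:57 = 8 h 57 min; less 30 min break → 8 h 27 min
Sun: 06:37–11:12 = 4 h 35 min; less 30 min break → 4 h 5 min
Total: 5 h 39 min + 8 h 27 min + 4 h 5 min = 18 h 11 min.

18 h 11 min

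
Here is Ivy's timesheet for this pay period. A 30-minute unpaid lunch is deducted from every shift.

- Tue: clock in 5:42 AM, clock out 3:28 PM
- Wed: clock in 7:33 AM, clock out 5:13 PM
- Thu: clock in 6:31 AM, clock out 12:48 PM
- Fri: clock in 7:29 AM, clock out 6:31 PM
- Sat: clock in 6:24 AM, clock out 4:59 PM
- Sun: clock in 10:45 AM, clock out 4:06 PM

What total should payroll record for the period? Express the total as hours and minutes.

Tue: 5:42 AM–3:28 PM = 9 h 46 min; less 30 min break → 9 h 16 min
Wed: 7:33 AM–5:13 PM = 9 h 40 min; less 30 min break → 9 h 10 min
Thu: 6:31 AM–12:48 PM = 6 h 17 min; less 30 min break → 5 h 47 min
Fri: 7:29 AM–6:31 PM = 11 h 2 min; less 30 min break → 10 h 32 min
Sat: 6:24 AM–4:59 PM = 10 h 35 min; less 30 min break → 10 h 5 min
Sun: 10:45 AM–4:06 PM = 5 h 21 min; less 30 min break → 4 h 51 min
Total: 9 h 16 min + 9 h 10 min + 5 h 47 min + 10 h 32 min + 10 h 5 min + 4 h 51 min = 49 h 41 min.

49 h 41 min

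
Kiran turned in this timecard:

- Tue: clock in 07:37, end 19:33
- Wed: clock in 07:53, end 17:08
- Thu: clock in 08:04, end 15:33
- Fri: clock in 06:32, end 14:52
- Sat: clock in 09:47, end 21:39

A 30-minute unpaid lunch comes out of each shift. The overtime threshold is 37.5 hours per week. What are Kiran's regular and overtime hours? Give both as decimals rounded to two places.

Tue: 07:37–19:33 = 11 h 56 min; less 30 min break → 11 h 26 min
Wed: 07:53–17:08 = 9 h 15 min; less 30 min break → 8 h 45 min
Thu: 08:04–15:33 = 7 h 29 min; less 30 min break → 6 h 59 min
Fri: 06:32–14:52 = 8 h 20 min; less 30 min break → 7 h 50 min
Sat: 09:47–21:39 = 11 h 52 min; less 30 min break → 11 h 22 min
Total worked: 46 h 22 min = 46.37 h.
Threshold 37.5 h → overtime 8 h 52 min, regular 37 h 30 min.

Regular 37.50 hours, overtime 8.87 hours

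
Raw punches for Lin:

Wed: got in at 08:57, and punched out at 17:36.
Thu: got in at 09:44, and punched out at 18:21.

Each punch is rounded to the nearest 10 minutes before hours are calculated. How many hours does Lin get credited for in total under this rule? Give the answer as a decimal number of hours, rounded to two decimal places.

Wed: in 08:57→09:00, out 17:36→17:40; 8 h 40 min
Thu: in 09:44→09:40, out 18:21→18:20; 8 h 40 min
Total credited: 17 h 20 min.

17.33 hours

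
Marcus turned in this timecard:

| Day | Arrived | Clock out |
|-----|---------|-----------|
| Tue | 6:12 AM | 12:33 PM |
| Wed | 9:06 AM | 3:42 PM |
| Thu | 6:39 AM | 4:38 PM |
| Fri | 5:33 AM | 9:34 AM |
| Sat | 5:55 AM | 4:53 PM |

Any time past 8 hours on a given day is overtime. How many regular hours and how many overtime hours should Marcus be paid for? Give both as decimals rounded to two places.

Regular 32.97 hours, overtime 4.95 hours

Tue: 6:12 AM–12:33 PM = 6 h 21 min
Wed: 9:06 AM–3:42 PM = 6 h 36 min
Thu: 6:39 AM–4:38 PM = 9 h 59 min
Fri: 5:33 AM–9:34 AM = 4 h 1 min
Sat: 5:55 AM–4:53 PM = 10 h 58 min
Tue reg 6 h 21 min / OT 0 h 0 min; Wed reg 6 h 36 min / OT 0 h 0 min; Thu reg 8 h 0 min / OT 1 h 59 min; Fri reg 4 h 1 min / OT 0 h 0 min; Sat reg 8 h 0 min / OT 2 h 58 min.
Totals: regular 32 h 58 min, overtime 4 h 57 min.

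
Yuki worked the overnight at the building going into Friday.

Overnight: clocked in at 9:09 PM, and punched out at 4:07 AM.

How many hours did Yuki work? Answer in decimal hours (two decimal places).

6.97 hours

Overnight: 9:09 PM → midnight = 2 h 51 min; midnight → 4:07 AM = 4 h 7 min; span 6 h 58 min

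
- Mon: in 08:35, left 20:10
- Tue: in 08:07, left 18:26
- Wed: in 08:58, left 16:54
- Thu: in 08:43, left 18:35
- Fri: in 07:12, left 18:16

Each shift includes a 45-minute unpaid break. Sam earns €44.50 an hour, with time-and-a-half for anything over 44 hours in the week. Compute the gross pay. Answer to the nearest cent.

Mon: 08:35–20:10 = 11 h 35 min; less 45 min break → 10 h 50 min
Tue: 08:07–18:26 = 10 h 19 min; less 45 min break → 9 h 34 min
Wed: 08:58–16:54 = 7 h 56 min; less 45 min break → 7 h 11 min
Thu: 08:43–18:35 = 9 h 52 min; less 45 min break → 9 h 7 min
Fri: 07:12–18:16 = 11 h 4 min; less 45 min break → 10 h 19 min
Total worked: 47 h 1 min = 2821 min.
Regular 44 h 0 min = 2640 min at €44.50/h; overtime 3 h 1 min = 181 min at €66.75/h.
Pay = (2640 × €44.50 + 181 × €66.75) ÷ 60 = €2159.36.

€2159.36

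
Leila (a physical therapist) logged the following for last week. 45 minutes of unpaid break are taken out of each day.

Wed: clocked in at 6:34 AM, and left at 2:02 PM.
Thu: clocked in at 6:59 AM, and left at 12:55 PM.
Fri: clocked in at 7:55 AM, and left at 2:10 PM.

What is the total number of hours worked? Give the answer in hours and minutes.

Wed: 6:34 AM–2:02 PM = 7 h 28 min; less 45 min break → 6 h 43 min
Thu: 6:59 AM–12:55 PM = 5 h 56 min; less 45 min break → 5 h 11 min
Fri: 7:55 AM–2:10 PM = 6 h 15 min; less 45 min break → 5 h 30 min
Total: 6 h 43 min + 5 h 11 min + 5 h 30 min = 17 h 24 min.

17 h 24 min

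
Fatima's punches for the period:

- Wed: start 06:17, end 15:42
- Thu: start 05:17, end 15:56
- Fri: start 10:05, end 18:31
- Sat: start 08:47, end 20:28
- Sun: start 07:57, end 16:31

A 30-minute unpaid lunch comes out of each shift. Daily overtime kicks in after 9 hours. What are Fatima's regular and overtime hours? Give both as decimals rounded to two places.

Regular 42.92 hours, overtime 3.33 hours

Wed: 06:17–15:42 = 9 h 25 min; less 30 min break → 8 h 55 min
Thu: 05:17–15:56 = 10 h 39 min; less 30 min break → 10 h 9 min
Fri: 10:05–18:31 = 8 h 26 min; less 30 min break → 7 h 56 min
Sat: 08:47–20:28 = 11 h 41 min; less 30 min break → 11 h 11 min
Sun: 07:57–16:31 = 8 h 34 min; less 30 min break → 8 h 4 min
Wed reg 8 h 55 min / OT 0 h 0 min; Thu reg 9 h 0 min / OT 1 h 9 min; Fri reg 7 h 56 min / OT 0 h 0 min; Sat reg 9 h 0 min / OT 2 h 11 min; Sun reg 8 h 4 min / OT 0 h 0 min.
Totals: regular 42 h 55 min, overtime 3 h 20 min.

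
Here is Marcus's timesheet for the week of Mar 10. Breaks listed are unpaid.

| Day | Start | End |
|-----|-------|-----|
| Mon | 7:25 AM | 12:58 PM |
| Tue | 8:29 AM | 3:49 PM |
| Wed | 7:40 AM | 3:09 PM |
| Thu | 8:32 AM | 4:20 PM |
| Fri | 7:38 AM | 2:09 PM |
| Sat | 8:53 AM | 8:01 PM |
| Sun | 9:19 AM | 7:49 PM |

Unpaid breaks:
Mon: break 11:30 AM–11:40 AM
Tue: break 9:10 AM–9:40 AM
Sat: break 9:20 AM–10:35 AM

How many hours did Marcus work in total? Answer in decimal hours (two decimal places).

Mon: 7:25 AM–12:58 PM = 5 h 33 min; less 10 min break → 5 h 23 min
Tue: 8:29 AM–3:49 PM = 7 h 20 min; less 30 min break → 6 h 50 min
Wed: 7:40 AM–3:09 PM = 7 h 29 min
Thu: 8:32 AM–4:20 PM = 7 h 48 min
Fri: 7:38 AM–2:09 PM = 6 h 31 min
Sat: 8:53 AM–8:01 PM = 11 h 8 min; less 75 min break → 9 h 53 min
Sun: 9:19 AM–7:49 PM = 10 h 30 min
Total: 5 h 23 min + 6 h 50 min + 7 h 29 min + 7 h 48 min + 6 h 31 min + 9 h 53 min + 10 h 30 min = 54 h 24 min.

54.40 hours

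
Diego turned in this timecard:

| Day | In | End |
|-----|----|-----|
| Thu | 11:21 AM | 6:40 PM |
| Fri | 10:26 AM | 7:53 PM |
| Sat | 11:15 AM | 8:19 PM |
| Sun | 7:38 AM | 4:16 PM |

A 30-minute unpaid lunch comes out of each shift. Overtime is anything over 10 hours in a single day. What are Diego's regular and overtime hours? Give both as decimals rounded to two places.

Regular 32.47 hours, overtime 0.00 hours

Thu: 11:21 AM–6:40 PM = 7 h 19 min; less 30 min break → 6 h 49 min
Fri: 10:26 AM–7:53 PM = 9 h 27 min; less 30 min break → 8 h 57 min
Sat: 11:15 AM–8:19 PM = 9 h 4 min; less 30 min break → 8 h 34 min
Sun: 7:38 AM–4:16 PM = 8 h 38 min; less 30 min break → 8 h 8 min
Thu reg 6 h 49 min / OT 0 h 0 min; Fri reg 8 h 57 min / OT 0 h 0 min; Sat reg 8 h 34 min / OT 0 h 0 min; Sun reg 8 h 8 min / OT 0 h 0 min.
Totals: regular 32 h 28 min, overtime 0 h 0 min.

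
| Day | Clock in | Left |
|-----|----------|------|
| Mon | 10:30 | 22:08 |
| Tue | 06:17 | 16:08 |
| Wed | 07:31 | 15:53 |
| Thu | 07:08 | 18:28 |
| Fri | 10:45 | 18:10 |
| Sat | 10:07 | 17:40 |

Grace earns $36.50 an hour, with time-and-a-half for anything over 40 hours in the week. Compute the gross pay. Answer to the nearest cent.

Mon: 10:30–22:08 = 11 h 38 min
Tue: 06:17–16:08 = 9 h 51 min
Wed: 07:31–15:53 = 8 h 22 min
Thu: 07:08–18:28 = 11 h 20 min
Fri: 10:45–18:10 = 7 h 25 min
Sat: 10:07–17:40 = 7 h 33 min
Total worked: 56 h 9 min = 3369 min.
Regular 40 h 0 min = 2400 min at $36.50/h; overtime 16 h 9 min = 969 min at $54.75/h.
Pay = (2400 × $36.50 + 969 × $54.75) ÷ 60 = $2344.21.

$2344.21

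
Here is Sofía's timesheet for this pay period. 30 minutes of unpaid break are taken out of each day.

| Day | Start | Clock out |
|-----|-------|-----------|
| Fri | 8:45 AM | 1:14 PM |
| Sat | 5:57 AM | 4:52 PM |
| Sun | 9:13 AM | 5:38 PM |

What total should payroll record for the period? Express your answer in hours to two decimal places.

Fri: 8:45 AM–1:14 PM = 4 h 29 min; less 30 min break → 3 h 59 min
Sat: 5:57 AM–4:52 PM = 10 h 55 min; less 30 min break → 10 h 25 min
Sun: 9:13 AM–5:38 PM = 8 h 25 min; less 30 min break → 7 h 55 min
Total: 3 h 59 min + 10 h 25 min + 7 h 55 min = 22 h 19 min.

22.32 hours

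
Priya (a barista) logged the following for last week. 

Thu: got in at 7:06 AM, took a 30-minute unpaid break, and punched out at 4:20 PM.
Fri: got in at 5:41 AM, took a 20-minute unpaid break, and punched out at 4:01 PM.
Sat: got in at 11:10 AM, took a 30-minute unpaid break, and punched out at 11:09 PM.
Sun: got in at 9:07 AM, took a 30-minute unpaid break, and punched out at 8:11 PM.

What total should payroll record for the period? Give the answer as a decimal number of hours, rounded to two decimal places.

40.78 hours

Thu: 7:06 AM–4:20 PM = 9 h 14 min; less 30 min break → 8 h 44 min
Fri: 5:41 AM–4:01 PM = 10 h 20 min; less 20 min break → 10 h 0 min
Sat: 11:10 AM–11:09 PM = 11 h 59 min; less 30 min break → 11 h 29 min
Sun: 9:07 AM–8:11 PM = 11 h 4 min; less 30 min break → 10 h 34 min
Total: 8 h 44 min + 10 h 0 min + 11 h 29 min + 10 h 34 min = 40 h 47 min.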